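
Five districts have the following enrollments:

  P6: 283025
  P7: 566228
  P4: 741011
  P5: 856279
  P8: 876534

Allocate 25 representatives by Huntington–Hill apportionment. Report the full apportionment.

P6: 2, P7: 4, P4: 6, P5: 6, P8: 7

With divisor 133689: modified quotas P6 2.117, P7 4.235, P4 5.543, P5 6.405, P8 6.557.
Geometric-mean thresholds: P6 √(2·3)=2.449, P7 √(4·5)=4.472, P4 √(5·6)=5.477, P5 √(6·7)=6.481, P8 √(6·7)=6.481.
Each quota rounded against its threshold gives P6 2, P7 4, P4 6, P5 6, P8 7 (total 25).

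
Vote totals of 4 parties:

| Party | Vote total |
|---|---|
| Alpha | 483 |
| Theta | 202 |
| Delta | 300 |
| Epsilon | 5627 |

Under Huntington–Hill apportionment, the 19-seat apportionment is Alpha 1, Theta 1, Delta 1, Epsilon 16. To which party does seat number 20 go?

Alpha

Priority for the next seat is population ÷ (√(s·(s+1))).
Priorities: Alpha 341.533, Theta 142.836, Delta 212.132, Epsilon 341.187.
Highest priority: Alpha.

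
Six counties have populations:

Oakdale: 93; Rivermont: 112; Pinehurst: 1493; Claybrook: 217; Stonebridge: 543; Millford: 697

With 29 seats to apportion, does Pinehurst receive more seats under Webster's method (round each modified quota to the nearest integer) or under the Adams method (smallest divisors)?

Webster

Webster: Oakdale 1, Rivermont 1, Pinehurst 14, Claybrook 2, Stonebridge 5, Millford 6.
Adams: Oakdale 1, Rivermont 1, Pinehurst 13, Claybrook 2, Stonebridge 5, Millford 7.
Pinehurst gets 14 under Webster and 13 under Adams.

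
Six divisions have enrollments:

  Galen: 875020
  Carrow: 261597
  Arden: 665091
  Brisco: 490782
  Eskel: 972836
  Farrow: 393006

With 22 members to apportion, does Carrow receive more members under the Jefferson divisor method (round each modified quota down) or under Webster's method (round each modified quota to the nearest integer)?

Jefferson: Galen 6, Carrow 1, Arden 4, Brisco 3, Eskel 6, Farrow 2.
Webster: Galen 5, Carrow 2, Arden 4, Brisco 3, Eskel 6, Farrow 2.
Carrow gets 1 under Jefferson and 2 under Webster.

Webster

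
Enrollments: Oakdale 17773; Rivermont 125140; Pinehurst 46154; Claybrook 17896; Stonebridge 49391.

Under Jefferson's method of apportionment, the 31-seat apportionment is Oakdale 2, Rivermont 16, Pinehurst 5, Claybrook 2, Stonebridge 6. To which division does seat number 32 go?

Priority for the next seat is population ÷ (current seats + 1).
Priorities: Oakdale 5924.333, Rivermont 7361.176, Pinehurst 7692.333, Claybrook 5965.333, Stonebridge 7055.857.
Highest priority: Pinehurst.

Pinehurst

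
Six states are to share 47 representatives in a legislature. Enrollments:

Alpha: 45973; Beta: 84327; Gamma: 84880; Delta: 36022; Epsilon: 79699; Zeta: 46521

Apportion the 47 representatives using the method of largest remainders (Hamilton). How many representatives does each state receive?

Alpha=6, Beta=10, Gamma=11, Delta=4, Epsilon=10, Zeta=6

Total 377422; standard divisor 377422/47 ≈ 8030.255.
Standard quotas: Alpha 5.7250, Beta 10.5012, Gamma 10.5700, Delta 4.4858, Epsilon 9.9248, Zeta 5.7932.
Lower quotas: Alpha 5, Beta 10, Gamma 10, Delta 4, Epsilon 9, Zeta 5 (sum 43, leaving 4 seats).
Remainders in descending order: Epsilon 0.9248, Zeta 0.7932, Alpha 0.7250, Gamma 0.5700, Beta 0.5012, Delta 0.4858.
The surplus seats go to Epsilon, Zeta, Alpha, Gamma.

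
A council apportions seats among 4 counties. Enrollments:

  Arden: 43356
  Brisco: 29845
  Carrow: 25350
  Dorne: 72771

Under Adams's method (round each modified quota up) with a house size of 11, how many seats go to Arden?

3

Standard divisor 171322/11 ≈ 15574.727; standard quotas: Arden 2.784, Brisco 1.916, Carrow 1.628, Dorne 4.672.
Rounding up gives 3, 2, 2, 5 = 12 seats, so the divisor must be adjusted.
With modified divisor 19900: modified quotas Arden 2.179, Brisco 1.500, Carrow 1.274, Dorne 3.657.
Rounding up: Arden 3, Brisco 2, Carrow 2, Dorne 4 (total 11).
Arden receives 3.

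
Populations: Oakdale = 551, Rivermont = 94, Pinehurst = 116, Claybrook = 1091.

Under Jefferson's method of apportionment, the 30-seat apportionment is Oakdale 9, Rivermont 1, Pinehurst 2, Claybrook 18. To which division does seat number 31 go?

Claybrook

Priority for the next seat is population ÷ (current seats + 1).
Priorities: Oakdale 55.100, Rivermont 47.000, Pinehurst 38.667, Claybrook 57.421.
Highest priority: Claybrook.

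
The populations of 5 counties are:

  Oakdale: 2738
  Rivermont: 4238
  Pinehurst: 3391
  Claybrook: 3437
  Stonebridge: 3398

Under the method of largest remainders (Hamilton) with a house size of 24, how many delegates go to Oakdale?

4

Standard divisor: 17202 ÷ 24 ≈ 716.75.
Standard quotas: Oakdale 3.820, Rivermont 5.913, Pinehurst 4.731, Claybrook 4.795, Stonebridge 4.741.
Lower quotas: Oakdale 3, Rivermont 5, Pinehurst 4, Claybrook 4, Stonebridge 4 (sum 20, leaving 4 seats).
Remainders in descending order: Rivermont 0.913, Oakdale 0.820, Claybrook 0.795, Stonebridge 0.741, Pinehurst 0.731.
Largest remainders: Rivermont, Oakdale, Claybrook, Stonebridge receive the extra seats.
Oakdale receives 4.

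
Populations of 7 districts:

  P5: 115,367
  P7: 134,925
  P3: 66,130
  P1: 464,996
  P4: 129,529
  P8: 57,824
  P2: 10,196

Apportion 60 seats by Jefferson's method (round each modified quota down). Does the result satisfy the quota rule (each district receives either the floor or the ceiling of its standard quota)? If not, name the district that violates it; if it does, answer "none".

Standard quotas: P5 7.071, P7 8.269, P3 4.053, P1 28.499, P4 7.939, P8 3.544, P2 0.625.
Jefferson allocation: P5 7, P7 8, P3 4, P1 30, P4 8, P8 3, P2 0.
P1 has quota 28.499 (lower 28, upper 29) but receives 30 — outside the quota interval.

P1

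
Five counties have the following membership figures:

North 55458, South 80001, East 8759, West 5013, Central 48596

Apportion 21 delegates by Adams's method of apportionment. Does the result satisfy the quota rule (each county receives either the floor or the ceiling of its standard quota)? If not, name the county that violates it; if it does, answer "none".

Standard quotas: North 5.887, South 8.492, East 0.930, West 0.532, Central 5.159.
Adams allocation: North 6, South 8, East 1, West 1, Central 5.
Every allocation lies between the lower and upper quota.

none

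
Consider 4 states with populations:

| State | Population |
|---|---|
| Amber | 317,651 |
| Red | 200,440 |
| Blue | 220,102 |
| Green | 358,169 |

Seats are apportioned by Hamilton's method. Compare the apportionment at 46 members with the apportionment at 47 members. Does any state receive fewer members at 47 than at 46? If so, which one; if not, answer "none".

At 46 seats: Amber 13, Red 9, Blue 9, Green 15.
At 47 seats: Amber 14, Red 9, Blue 9, Green 15.
No state's allocation decreased.

none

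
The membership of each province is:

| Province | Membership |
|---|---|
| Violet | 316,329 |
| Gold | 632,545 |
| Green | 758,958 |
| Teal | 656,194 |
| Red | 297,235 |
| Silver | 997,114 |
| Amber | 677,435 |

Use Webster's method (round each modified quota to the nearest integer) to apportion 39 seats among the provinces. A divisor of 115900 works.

Violet=3; Gold=5; Green=7; Teal=6; Red=3; Silver=9; Amber=6

With modified divisor 115900: modified quotas Violet 2.729, Gold 5.458, Green 6.548, Teal 5.662, Red 2.565, Silver 8.603, Amber 5.845.
Rounding to the nearest integer: Violet 3, Gold 5, Green 7, Teal 6, Red 3, Silver 9, Amber 6 (total 39).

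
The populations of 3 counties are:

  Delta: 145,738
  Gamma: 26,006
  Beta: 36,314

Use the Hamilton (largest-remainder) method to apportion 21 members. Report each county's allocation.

Total 208058; standard divisor 208058/21 ≈ 9907.524.
Standard quotas: Delta 14.7098, Gamma 2.6249, Beta 3.6653.
Lower quotas: Delta 14, Gamma 2, Beta 3 (sum 19, leaving 2 seats).
Remainders in descending order: Delta 0.7098, Beta 0.6653, Gamma 0.6249.
The surplus seats go to Delta, Beta.

Delta 15, Gamma 2, Beta 4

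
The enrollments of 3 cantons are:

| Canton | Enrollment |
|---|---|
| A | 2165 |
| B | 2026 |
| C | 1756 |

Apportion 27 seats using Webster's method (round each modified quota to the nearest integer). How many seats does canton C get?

Standard divisor 5947/27 ≈ 220.259; standard quotas: A 9.829, B 9.198, C 7.972.
Rounding to the nearest integer gives A 10, B 9, C 8 — total 27, matching the house size, so no adjustment is needed.
C receives 8.

8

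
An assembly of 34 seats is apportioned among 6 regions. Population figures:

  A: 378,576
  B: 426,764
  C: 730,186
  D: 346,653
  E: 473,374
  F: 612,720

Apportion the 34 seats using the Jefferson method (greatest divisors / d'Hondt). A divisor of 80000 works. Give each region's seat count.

With modified divisor 80000: modified quotas A 4.732, B 5.335, C 9.127, D 4.333, E 5.917, F 7.659.
Rounding down: A 4, B 5, C 9, D 4, E 5, F 7 (total 34).

A 4, B 5, C 9, D 4, E 5, F 7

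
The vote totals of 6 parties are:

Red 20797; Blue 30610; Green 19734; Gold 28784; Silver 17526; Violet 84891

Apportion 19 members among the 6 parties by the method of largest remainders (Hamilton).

Red=2; Blue=3; Green=2; Gold=3; Silver=1; Violet=8

Standard divisor: 202342 ÷ 19 ≈ 10649.579.
Standard quotas: Red 1.9528, Blue 2.8743, Green 1.8530, Gold 2.7028, Silver 1.6457, Violet 7.9713.
Lower quotas: Red 1, Blue 2, Green 1, Gold 2, Silver 1, Violet 7 (sum 14, leaving 5 seats).
Remainders in descending order: Violet 0.9713, Red 0.9528, Blue 0.8743, Green 0.8530, Gold 0.7028, Silver 0.6457.
The surplus seats go to Violet, Red, Blue, Green, Gold.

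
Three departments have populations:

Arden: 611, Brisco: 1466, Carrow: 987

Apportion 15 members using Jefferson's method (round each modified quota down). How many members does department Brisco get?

Standard divisor 3064/15 ≈ 204.267; standard quotas: Arden 2.991, Brisco 7.177, Carrow 4.832.
Rounding down gives 2, 7, 4 = 13 seats, so the divisor must be adjusted.
With modified divisor 190: modified quotas Arden 3.216, Brisco 7.716, Carrow 5.195.
Rounding down: Arden 3, Brisco 7, Carrow 5 (total 15).
Brisco receives 7.

7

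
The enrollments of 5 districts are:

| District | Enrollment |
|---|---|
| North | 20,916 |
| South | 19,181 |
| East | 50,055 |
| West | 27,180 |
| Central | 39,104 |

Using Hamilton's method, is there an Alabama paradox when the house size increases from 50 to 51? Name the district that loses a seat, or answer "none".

At 50 seats: North 7, South 6, East 16, West 9, Central 12.
At 51 seats: North 7, South 6, East 16, West 9, Central 13.
No district's allocation decreased.

none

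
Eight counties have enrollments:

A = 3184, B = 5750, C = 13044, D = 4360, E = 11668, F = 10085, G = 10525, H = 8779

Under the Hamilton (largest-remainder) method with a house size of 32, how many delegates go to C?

Standard divisor: 67395 ÷ 32 ≈ 2106.094.
Standard quotas: A 1.5118, B 2.7302, C 6.1935, D 2.0702, E 5.5401, F 4.7885, G 4.9974, H 4.1684.
Lower quotas: A 1, B 2, C 6, D 2, E 5, F 4, G 4, H 4 (sum 28, leaving 4 seats).
Remainders in descending order: G 0.9974, F 0.7885, B 0.7302, E 0.5401, A 0.5118, C 0.1935, H 0.1684, D 0.0702.
The surplus seats go to G, F, B, E.
C receives 6.

6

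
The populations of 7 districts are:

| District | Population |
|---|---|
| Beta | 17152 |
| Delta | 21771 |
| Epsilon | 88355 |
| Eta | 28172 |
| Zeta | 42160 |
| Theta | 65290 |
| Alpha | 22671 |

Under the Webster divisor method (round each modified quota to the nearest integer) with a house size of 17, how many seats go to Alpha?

1

Standard divisor 285571/17 ≈ 16798.294; standard quotas: Beta 1.021, Delta 1.296, Epsilon 5.260, Eta 1.677, Zeta 2.510, Theta 3.887, Alpha 1.350.
Rounding to the nearest integer gives Beta 1, Delta 1, Epsilon 5, Eta 2, Zeta 3, Theta 4, Alpha 1 — total 17, matching the house size, so no adjustment is needed.
Alpha receives 1.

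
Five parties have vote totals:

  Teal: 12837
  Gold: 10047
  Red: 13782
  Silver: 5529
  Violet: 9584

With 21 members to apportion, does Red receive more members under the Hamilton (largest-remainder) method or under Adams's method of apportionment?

Hamilton: Teal 5, Gold 4, Red 6, Silver 2, Violet 4.
Adams: Teal 5, Gold 4, Red 5, Silver 3, Violet 4.
Red gets 6 under Hamilton and 5 under Adams.

Hamilton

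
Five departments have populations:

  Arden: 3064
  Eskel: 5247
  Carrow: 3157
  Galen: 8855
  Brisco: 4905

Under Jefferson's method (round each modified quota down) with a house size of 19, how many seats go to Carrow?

2

Standard divisor 25228/19 ≈ 1327.789; standard quotas: Arden 2.308, Eskel 3.952, Carrow 2.378, Galen 6.669, Brisco 3.694.
Rounding down gives 2, 3, 2, 6, 3 = 16 seats, so the divisor must be adjusted.
With modified divisor 1200: modified quotas Arden 2.553, Eskel 4.372, Carrow 2.631, Galen 7.379, Brisco 4.088.
Rounding down: Arden 2, Eskel 4, Carrow 2, Galen 7, Brisco 4 (total 19).
Carrow receives 2.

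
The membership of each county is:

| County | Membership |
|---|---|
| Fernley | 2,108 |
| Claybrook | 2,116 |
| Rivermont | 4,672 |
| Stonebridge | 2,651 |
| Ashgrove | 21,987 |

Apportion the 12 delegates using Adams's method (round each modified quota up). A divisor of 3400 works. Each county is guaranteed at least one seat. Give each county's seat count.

With modified divisor 3400: modified quotas Fernley 0.620, Claybrook 0.622, Rivermont 1.374, Stonebridge 0.780, Ashgrove 6.467.
Rounding up: Fernley 1, Claybrook 1, Rivermont 2, Stonebridge 1, Ashgrove 7 (total 12).

Fernley: 1; Claybrook: 1; Rivermont: 2; Stonebridge: 1; Ashgrove: 7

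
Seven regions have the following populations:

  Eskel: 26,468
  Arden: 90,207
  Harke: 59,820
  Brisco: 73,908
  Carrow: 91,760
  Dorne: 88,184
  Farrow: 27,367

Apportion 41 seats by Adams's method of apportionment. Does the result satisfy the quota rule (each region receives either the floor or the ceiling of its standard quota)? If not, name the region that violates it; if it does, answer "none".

Standard quotas: Eskel 2.371, Arden 8.080, Harke 5.358, Brisco 6.620, Carrow 8.219, Dorne 7.899, Farrow 2.451.
Adams allocation: Eskel 3, Arden 8, Harke 5, Brisco 6, Carrow 8, Dorne 8, Farrow 3.
Every allocation lies between the lower and upper quota.

none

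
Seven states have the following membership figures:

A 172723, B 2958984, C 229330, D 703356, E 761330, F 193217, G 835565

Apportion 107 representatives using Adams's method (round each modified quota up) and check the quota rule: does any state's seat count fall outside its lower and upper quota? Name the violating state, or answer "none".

Standard quotas: A 3.157, B 54.080, C 4.191, D 12.855, E 13.914, F 3.531, G 15.271.
Adams allocation: A 4, B 52, C 5, D 13, E 14, F 4, G 15.
B has quota 54.080 (lower 54, upper 55) but receives 52 — outside the quota interval.

B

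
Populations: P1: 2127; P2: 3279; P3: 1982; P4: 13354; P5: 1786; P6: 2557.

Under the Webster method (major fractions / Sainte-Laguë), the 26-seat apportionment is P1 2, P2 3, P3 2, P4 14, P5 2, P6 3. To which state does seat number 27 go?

P2

Priority for the next seat is population ÷ (current seats + 0.5).
Priorities: P1 850.800, P2 936.857, P3 792.800, P4 920.966, P5 714.400, P6 730.571.
Highest priority: P2.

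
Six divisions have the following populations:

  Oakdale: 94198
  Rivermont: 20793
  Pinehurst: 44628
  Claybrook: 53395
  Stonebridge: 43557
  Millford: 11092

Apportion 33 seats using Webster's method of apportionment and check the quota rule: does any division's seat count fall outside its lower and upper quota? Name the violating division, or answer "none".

none

Standard quotas: Oakdale 11.614, Rivermont 2.564, Pinehurst 5.502, Claybrook 6.583, Stonebridge 5.370, Millford 1.368.
Webster allocation: Oakdale 12, Rivermont 3, Pinehurst 5, Claybrook 7, Stonebridge 5, Millford 1.
Every allocation lies between the lower and upper quota.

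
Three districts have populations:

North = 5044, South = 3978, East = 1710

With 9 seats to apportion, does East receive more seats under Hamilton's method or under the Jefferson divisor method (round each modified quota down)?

Hamilton

Hamilton: North 4, South 3, East 2.
Jefferson: North 5, South 3, East 1.
East gets 2 under Hamilton and 1 under Jefferson.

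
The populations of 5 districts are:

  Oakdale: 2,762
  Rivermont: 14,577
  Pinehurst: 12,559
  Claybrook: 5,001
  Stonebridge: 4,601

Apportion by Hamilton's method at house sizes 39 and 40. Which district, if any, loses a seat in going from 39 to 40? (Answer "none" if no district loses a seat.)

Stonebridge

At 39 seats: Oakdale 3, Rivermont 14, Pinehurst 12, Claybrook 5, Stonebridge 5.
At 40 seats: Oakdale 3, Rivermont 15, Pinehurst 13, Claybrook 5, Stonebridge 4.
Stonebridge drops from 5 to 4.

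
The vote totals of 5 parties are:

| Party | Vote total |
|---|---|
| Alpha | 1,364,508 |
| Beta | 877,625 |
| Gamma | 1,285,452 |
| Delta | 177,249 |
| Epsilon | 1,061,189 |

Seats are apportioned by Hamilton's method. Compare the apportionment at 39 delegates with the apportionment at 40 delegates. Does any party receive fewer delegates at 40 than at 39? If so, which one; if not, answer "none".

At 39 seats: Alpha 11, Beta 7, Gamma 11, Delta 1, Epsilon 9.
At 40 seats: Alpha 11, Beta 7, Gamma 11, Delta 2, Epsilon 9.
No party's allocation decreased.

none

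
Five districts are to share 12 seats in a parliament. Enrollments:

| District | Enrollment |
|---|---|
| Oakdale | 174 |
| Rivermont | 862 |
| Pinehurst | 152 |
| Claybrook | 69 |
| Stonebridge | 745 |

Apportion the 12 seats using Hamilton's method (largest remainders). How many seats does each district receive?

Oakdale: 1, Rivermont: 5, Pinehurst: 1, Claybrook: 0, Stonebridge: 5

The standard divisor is 2002/12 ≈ 166.833.
Standard quotas: Oakdale 1.043, Rivermont 5.167, Pinehurst 0.911, Claybrook 0.414, Stonebridge 4.466.
Lower quotas: Oakdale 1, Rivermont 5, Pinehurst 0, Claybrook 0, Stonebridge 4 (sum 10, leaving 2 seats).
Remainders in descending order: Pinehurst 0.911, Stonebridge 0.466, Claybrook 0.414, Rivermont 0.167, Oakdale 0.043.
Largest remainders: Pinehurst, Stonebridge receive the extra seats.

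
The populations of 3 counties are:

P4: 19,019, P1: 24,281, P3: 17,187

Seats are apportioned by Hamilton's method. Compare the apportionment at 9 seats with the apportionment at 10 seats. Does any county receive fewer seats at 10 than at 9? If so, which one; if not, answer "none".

At 9 seats: P4 3, P1 4, P3 2.
At 10 seats: P4 3, P1 4, P3 3.
No county's allocation decreased.

none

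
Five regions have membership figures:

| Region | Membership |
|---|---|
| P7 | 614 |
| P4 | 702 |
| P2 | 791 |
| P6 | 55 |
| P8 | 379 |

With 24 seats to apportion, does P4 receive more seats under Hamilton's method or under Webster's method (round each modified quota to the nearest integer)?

Hamilton: P7 6, P4 7, P2 7, P6 0, P8 4.
Webster: P7 6, P4 6, P2 7, P6 1, P8 4.
P4 gets 7 under Hamilton and 6 under Webster.

Hamilton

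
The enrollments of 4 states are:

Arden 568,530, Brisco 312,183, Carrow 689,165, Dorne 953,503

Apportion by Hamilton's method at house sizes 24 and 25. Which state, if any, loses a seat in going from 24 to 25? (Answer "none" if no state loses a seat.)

none

At 24 seats: Arden 5, Brisco 3, Carrow 7, Dorne 9.
At 25 seats: Arden 6, Brisco 3, Carrow 7, Dorne 9.
No state's allocation decreased.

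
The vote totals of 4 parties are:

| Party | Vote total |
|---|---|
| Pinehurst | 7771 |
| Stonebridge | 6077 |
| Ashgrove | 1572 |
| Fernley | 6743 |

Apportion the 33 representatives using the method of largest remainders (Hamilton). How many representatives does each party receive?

Pinehurst: 12; Stonebridge: 9; Ashgrove: 2; Fernley: 10

Standard divisor: 22163 ÷ 33 ≈ 671.606.
Standard quotas: Pinehurst 11.5708, Stonebridge 9.0485, Ashgrove 2.3407, Fernley 10.0401.
Lower quotas: Pinehurst 11, Stonebridge 9, Ashgrove 2, Fernley 10 (sum 32, leaving 1 seat).
Remainders in descending order: Pinehurst 0.5708, Ashgrove 0.3407, Stonebridge 0.0485, Fernley 0.0401.
The surplus seat goes to Pinehurst.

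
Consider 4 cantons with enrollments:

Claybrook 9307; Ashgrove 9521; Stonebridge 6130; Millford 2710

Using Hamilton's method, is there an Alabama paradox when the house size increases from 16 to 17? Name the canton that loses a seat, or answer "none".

Millford

At 16 seats: Claybrook 5, Ashgrove 5, Stonebridge 4, Millford 2.
At 17 seats: Claybrook 6, Ashgrove 6, Stonebridge 4, Millford 1.
Millford drops from 2 to 1.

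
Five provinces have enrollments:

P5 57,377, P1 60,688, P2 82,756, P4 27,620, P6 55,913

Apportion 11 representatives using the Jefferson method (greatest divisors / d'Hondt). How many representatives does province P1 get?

2

Standard divisor 284354/11 ≈ 25850.364; standard quotas: P5 2.220, P1 2.348, P2 3.201, P4 1.068, P6 2.163.
Rounding down gives 2, 2, 3, 1, 2 = 10 seats, so the divisor must be adjusted.
With modified divisor 20500: modified quotas P5 2.799, P1 2.960, P2 4.037, P4 1.347, P6 2.727.
Rounding down: P5 2, P1 2, P2 4, P4 1, P6 2 (total 11).
P1 receives 2.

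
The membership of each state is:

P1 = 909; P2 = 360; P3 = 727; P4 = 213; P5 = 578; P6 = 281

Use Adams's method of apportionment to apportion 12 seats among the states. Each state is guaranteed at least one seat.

Standard divisor 3068/12 ≈ 255.667; standard quotas: P1 3.555, P2 1.408, P3 2.844, P4 0.833, P5 2.261, P6 1.099.
Rounding up gives 4, 2, 3, 1, 3, 2 = 15 seats, so the divisor must be adjusted.
With modified divisor 330: modified quotas P1 2.755, P2 1.091, P3 2.203, P4 0.645, P5 1.752, P6 0.852.
Rounding up: P1 3, P2 2, P3 3, P4 1, P5 2, P6 1 (total 12).

P1 3; P2 2; P3 3; P4 1; P5 2; P6 1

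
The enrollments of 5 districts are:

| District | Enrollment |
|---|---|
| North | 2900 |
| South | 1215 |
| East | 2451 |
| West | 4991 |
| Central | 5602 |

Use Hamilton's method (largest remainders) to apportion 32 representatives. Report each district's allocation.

North 5, South 2, East 5, West 9, Central 11

The standard divisor is 17159/32 ≈ 536.219.
Standard quotas: North 5.4082, South 2.2659, East 4.5709, West 9.3078, Central 10.4472.
Lower quotas: North 5, South 2, East 4, West 9, Central 10 (sum 30, leaving 2 seats).
Remainders in descending order: East 0.5709, Central 0.4472, North 0.4082, West 0.3078, South 0.2659.
Largest remainders: East, Central receive the extra seats.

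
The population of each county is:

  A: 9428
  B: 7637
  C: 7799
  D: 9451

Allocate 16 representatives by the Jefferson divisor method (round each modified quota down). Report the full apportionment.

A 4, B 4, C 4, D 4

Standard divisor 34315/16 ≈ 2144.688; standard quotas: A 4.396, B 3.561, C 3.636, D 4.407.
Rounding down gives 4, 3, 3, 4 = 14 seats, so the divisor must be adjusted.
With modified divisor 1899.7: modified quotas A 4.963, B 4.020, C 4.105, D 4.975.
Rounding down: A 4, B 4, C 4, D 4 (total 16).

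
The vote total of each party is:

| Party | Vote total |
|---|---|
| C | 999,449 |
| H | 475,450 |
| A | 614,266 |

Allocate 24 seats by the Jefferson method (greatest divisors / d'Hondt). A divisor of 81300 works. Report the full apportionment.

With modified divisor 81300: modified quotas C 12.293, H 5.848, A 7.556.
Rounding down: C 12, H 5, A 7 (total 24).

C=12; H=5; A=7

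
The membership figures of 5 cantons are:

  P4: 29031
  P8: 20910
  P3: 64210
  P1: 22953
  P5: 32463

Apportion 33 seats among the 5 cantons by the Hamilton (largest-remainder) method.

P4 6, P8 4, P3 13, P1 4, P5 6

The standard divisor is 169567/33 ≈ 5138.394.
Standard quotas: P4 5.6498, P8 4.0694, P3 12.4961, P1 4.4670, P5 6.3177.
Lower quotas: P4 5, P8 4, P3 12, P1 4, P5 6 (sum 31, leaving 2 seats).
Remainders in descending order: P4 0.6498, P3 0.4961, P1 0.4670, P5 0.3177, P8 0.0694.
Largest remainders: P4, P3 receive the extra seats.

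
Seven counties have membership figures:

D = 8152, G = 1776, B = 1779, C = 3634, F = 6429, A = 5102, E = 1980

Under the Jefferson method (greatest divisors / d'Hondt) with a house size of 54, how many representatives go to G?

3

Standard divisor 28852/54 ≈ 534.296; standard quotas: D 15.257, G 3.324, B 3.330, C 6.801, F 12.033, A 9.549, E 3.706.
Rounding down gives 15, 3, 3, 6, 12, 9, 3 = 51 seats, so the divisor must be adjusted.
With modified divisor 500: modified quotas D 16.304, G 3.552, B 3.558, C 7.268, F 12.858, A 10.204, E 3.960.
Rounding down: D 16, G 3, B 3, C 7, F 12, A 10, E 3 (total 54).
G receives 3.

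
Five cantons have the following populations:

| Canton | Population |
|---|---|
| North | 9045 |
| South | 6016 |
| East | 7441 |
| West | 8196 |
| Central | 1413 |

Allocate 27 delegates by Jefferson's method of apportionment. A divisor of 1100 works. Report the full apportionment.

With modified divisor 1100: modified quotas North 8.223, South 5.469, East 6.765, West 7.451, Central 1.285.
Rounding down: North 8, South 5, East 6, West 7, Central 1 (total 27).

North=8; South=5; East=6; West=7; Central=1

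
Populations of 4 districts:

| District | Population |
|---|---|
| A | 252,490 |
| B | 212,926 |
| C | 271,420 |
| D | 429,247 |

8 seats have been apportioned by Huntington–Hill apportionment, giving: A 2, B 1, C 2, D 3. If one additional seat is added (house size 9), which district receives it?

B

Priority for the next seat is population ÷ (√(s·(s+1))).
Priorities: A 103078.611, B 150561.418, C 110806.751, D 123912.935.
Highest priority: B.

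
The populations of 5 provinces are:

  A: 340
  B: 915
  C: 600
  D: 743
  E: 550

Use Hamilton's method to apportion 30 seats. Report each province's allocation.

Total 3148; standard divisor 3148/30 ≈ 104.933.
Standard quotas: A 3.240, B 8.720, C 5.718, D 7.081, E 5.241.
Lower quotas: A 3, B 8, C 5, D 7, E 5 (sum 28, leaving 2 seats).
Remainders in descending order: B 0.720, C 0.718, E 0.241, A 0.240, D 0.081.
Largest remainders: B, C receive the extra seats.

A=3, B=9, C=6, D=7, E=5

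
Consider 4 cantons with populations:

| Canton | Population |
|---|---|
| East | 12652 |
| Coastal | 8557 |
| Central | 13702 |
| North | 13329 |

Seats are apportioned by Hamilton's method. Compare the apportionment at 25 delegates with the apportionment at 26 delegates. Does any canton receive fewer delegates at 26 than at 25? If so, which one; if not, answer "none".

none

At 25 seats: East 7, Coastal 4, Central 7, North 7.
At 26 seats: East 7, Coastal 5, Central 7, North 7.
No canton's allocation decreased.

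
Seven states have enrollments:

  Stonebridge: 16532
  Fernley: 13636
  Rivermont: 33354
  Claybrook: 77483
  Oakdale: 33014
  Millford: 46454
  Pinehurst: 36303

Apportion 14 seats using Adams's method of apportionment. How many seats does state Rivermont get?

2

Standard divisor 256776/14 ≈ 18341.143; standard quotas: Stonebridge 0.901, Fernley 0.743, Rivermont 1.819, Claybrook 4.225, Oakdale 1.800, Millford 2.533, Pinehurst 1.979.
Rounding up gives 1, 1, 2, 5, 2, 3, 2 = 16 seats, so the divisor must be adjusted.
With modified divisor 24500: modified quotas Stonebridge 0.675, Fernley 0.557, Rivermont 1.361, Claybrook 3.163, Oakdale 1.348, Millford 1.896, Pinehurst 1.482.
Rounding up: Stonebridge 1, Fernley 1, Rivermont 2, Claybrook 4, Oakdale 2, Millford 2, Pinehurst 2 (total 14).
Rivermont receives 2.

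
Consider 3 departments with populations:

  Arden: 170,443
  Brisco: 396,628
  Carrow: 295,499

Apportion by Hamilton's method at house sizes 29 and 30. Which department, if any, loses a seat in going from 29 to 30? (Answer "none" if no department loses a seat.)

none

At 29 seats: Arden 6, Brisco 13, Carrow 10.
At 30 seats: Arden 6, Brisco 14, Carrow 10.
No department's allocation decreased.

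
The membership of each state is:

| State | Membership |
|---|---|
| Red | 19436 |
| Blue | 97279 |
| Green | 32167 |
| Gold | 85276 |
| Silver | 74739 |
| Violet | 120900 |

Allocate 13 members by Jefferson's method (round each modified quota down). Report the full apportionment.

Red=0, Blue=3, Green=1, Gold=3, Silver=2, Violet=4

Standard divisor 429797/13 ≈ 33061.308; standard quotas: Red 0.588, Blue 2.942, Green 0.973, Gold 2.579, Silver 2.261, Violet 3.657.
Rounding down gives 0, 2, 0, 2, 2, 3 = 9 seats, so the divisor must be adjusted.
With modified divisor 26700: modified quotas Red 0.728, Blue 3.643, Green 1.205, Gold 3.194, Silver 2.799, Violet 4.528.
Rounding down: Red 0, Blue 3, Green 1, Gold 3, Silver 2, Violet 4 (total 13).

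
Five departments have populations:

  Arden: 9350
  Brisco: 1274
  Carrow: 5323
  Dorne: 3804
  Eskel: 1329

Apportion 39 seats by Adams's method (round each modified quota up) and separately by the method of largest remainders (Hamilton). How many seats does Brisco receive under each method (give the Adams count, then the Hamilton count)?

3 and 2

Adams: Arden 16, Brisco 3, Carrow 10, Dorne 7, Eskel 3.
Hamilton: Arden 17, Brisco 2, Carrow 10, Dorne 7, Eskel 3.
Brisco gets 3 under Adams and 2 under Hamilton.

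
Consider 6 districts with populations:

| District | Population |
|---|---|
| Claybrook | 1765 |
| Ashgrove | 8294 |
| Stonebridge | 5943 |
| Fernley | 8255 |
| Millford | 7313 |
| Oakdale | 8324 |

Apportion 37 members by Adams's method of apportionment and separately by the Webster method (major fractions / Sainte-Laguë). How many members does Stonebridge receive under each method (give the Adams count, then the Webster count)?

6 and 5

Adams: Claybrook 2, Ashgrove 7, Stonebridge 6, Fernley 7, Millford 7, Oakdale 8.
Webster: Claybrook 2, Ashgrove 8, Stonebridge 5, Fernley 7, Millford 7, Oakdale 8.
Stonebridge gets 6 under Adams and 5 under Webster.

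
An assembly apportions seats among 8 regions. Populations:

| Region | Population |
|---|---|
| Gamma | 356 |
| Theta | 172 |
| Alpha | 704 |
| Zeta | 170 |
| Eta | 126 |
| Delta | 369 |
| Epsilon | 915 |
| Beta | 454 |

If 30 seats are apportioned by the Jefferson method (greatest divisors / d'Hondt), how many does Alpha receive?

Standard divisor 3266/30 ≈ 108.867; standard quotas: Gamma 3.270, Theta 1.580, Alpha 6.467, Zeta 1.562, Eta 1.157, Delta 3.389, Epsilon 8.405, Beta 4.170.
Rounding down gives 3, 1, 6, 1, 1, 3, 8, 4 = 27 seats, so the divisor must be adjusted.
With modified divisor 91.72: modified quotas Gamma 3.881, Theta 1.875, Alpha 7.676, Zeta 1.853, Eta 1.374, Delta 4.023, Epsilon 9.976, Beta 4.950.
Rounding down: Gamma 3, Theta 1, Alpha 7, Zeta 1, Eta 1, Delta 4, Epsilon 9, Beta 4 (total 30).
Alpha receives 7.

7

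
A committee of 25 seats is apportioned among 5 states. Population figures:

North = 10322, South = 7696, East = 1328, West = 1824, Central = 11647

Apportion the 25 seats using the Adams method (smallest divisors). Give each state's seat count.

Standard divisor 32817/25 ≈ 1312.68; standard quotas: North 7.863, South 5.863, East 1.012, West 1.390, Central 8.873.
Rounding up gives 8, 6, 2, 2, 9 = 27 seats, so the divisor must be adjusted.
With modified divisor 1470: modified quotas North 7.022, South 5.235, East 0.903, West 1.241, Central 7.923.
Rounding up: North 8, South 6, East 1, West 2, Central 8 (total 25).

North 8, South 6, East 1, West 2, Central 8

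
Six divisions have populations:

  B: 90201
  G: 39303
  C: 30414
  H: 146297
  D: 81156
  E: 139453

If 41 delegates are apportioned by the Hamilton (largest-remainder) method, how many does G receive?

Standard divisor: 526824 ÷ 41 ≈ 12849.366.
Standard quotas: B 7.0199, G 3.0588, C 2.3670, H 11.3855, D 6.3160, E 10.8529.
Lower quotas: B 7, G 3, C 2, H 11, D 6, E 10 (sum 39, leaving 2 seats).
Remainders in descending order: E 0.8529, H 0.3855, C 0.3670, D 0.3160, G 0.0588, B 0.0199.
Largest remainders: E, H receive the extra seats.
G receives 3.

3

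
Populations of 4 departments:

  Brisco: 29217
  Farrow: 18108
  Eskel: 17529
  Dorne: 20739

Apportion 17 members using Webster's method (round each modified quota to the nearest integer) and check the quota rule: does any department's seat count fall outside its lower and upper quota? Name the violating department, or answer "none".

none

Standard quotas: Brisco 5.803, Farrow 3.597, Eskel 3.482, Dorne 4.119.
Webster allocation: Brisco 6, Farrow 4, Eskel 3, Dorne 4.
Every allocation lies between the lower and upper quota.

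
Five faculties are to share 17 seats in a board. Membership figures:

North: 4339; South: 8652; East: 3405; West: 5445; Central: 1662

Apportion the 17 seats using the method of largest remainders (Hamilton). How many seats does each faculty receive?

North=3, South=6, East=3, West=4, Central=1

The standard divisor is 23503/17 ≈ 1382.529.
Standard quotas: North 3.1385, South 6.2581, East 2.4629, West 3.9384, Central 1.2021.
Lower quotas: North 3, South 6, East 2, West 3, Central 1 (sum 15, leaving 2 seats).
Remainders in descending order: West 0.9384, East 0.4629, South 0.2581, Central 0.2021, North 0.1385.
The surplus seats go to West, East.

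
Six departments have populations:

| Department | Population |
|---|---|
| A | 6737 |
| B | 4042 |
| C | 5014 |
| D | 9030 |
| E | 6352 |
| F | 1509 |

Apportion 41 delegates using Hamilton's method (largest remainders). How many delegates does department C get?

6

The standard divisor is 32684/41 ≈ 797.171.
Standard quotas: A 8.4511, B 5.0704, C 6.2897, D 11.3276, E 7.9682, F 1.8929.
Lower quotas: A 8, B 5, C 6, D 11, E 7, F 1 (sum 38, leaving 3 seats).
Remainders in descending order: E 0.9682, F 0.8929, A 0.4511, D 0.3276, C 0.2897, B 0.0704.
The surplus seats go to E, F, A.
C receives 6.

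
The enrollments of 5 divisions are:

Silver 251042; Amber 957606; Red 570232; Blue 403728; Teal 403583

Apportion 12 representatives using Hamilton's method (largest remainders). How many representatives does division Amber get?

4

The standard divisor is 2586191/12 ≈ 215515.917.
Standard quotas: Silver 1.1648, Amber 4.4433, Red 2.6459, Blue 1.8733, Teal 1.8726.
Lower quotas: Silver 1, Amber 4, Red 2, Blue 1, Teal 1 (sum 9, leaving 3 seats).
Remainders in descending order: Blue 0.8733, Teal 0.8726, Red 0.6459, Amber 0.4433, Silver 0.1648.
The surplus seats go to Blue, Teal, Red.
Amber receives 4.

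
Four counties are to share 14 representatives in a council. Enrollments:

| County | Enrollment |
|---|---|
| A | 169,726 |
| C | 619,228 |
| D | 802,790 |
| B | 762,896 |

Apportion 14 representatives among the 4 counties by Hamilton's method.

The standard divisor is 2354640/14 ≈ 168188.571.
Standard quotas: A 1.0091, C 3.6817, D 4.7732, B 4.5360.
Lower quotas: A 1, C 3, D 4, B 4 (sum 12, leaving 2 seats).
Remainders in descending order: D 0.7732, C 0.6817, B 0.5360, A 0.0091.
The surplus seats go to D, C.

A=1, C=4, D=5, B=4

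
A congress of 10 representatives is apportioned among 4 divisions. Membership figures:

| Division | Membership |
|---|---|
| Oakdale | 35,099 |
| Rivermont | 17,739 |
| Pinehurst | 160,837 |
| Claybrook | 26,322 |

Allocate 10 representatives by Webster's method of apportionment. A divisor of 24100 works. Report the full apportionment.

With modified divisor 24100: modified quotas Oakdale 1.456, Rivermont 0.736, Pinehurst 6.674, Claybrook 1.092.
Rounding to the nearest integer: Oakdale 1, Rivermont 1, Pinehurst 7, Claybrook 1 (total 10).

Oakdale=1, Rivermont=1, Pinehurst=7, Claybrook=1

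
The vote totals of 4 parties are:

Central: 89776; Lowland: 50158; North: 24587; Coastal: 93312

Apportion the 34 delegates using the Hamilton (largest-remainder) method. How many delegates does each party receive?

Standard divisor: 257833 ÷ 34 ≈ 7583.324.
Standard quotas: Central 11.8386, Lowland 6.6143, North 3.2422, Coastal 12.3049.
Lower quotas: Central 11, Lowland 6, North 3, Coastal 12 (sum 32, leaving 2 seats).
Remainders in descending order: Central 0.8386, Lowland 0.6143, Coastal 0.3049, North 0.2422.
Largest remainders: Central, Lowland receive the extra seats.

Central 12, Lowland 7, North 3, Coastal 12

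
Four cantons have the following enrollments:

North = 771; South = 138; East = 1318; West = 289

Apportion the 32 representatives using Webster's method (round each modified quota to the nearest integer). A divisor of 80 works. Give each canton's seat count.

North 10; South 2; East 16; West 4

With modified divisor 80: modified quotas North 9.637, South 1.725, East 16.475, West 3.612.
Rounding to the nearest integer: North 10, South 2, East 16, West 4 (total 32).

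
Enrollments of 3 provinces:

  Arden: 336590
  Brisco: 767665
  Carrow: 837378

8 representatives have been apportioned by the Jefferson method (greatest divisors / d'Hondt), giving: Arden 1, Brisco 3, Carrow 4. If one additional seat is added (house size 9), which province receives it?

Brisco

Priority for the next seat is population ÷ (current seats + 1).
Priorities: Arden 168295.000, Brisco 191916.250, Carrow 167475.600.
Highest priority: Brisco.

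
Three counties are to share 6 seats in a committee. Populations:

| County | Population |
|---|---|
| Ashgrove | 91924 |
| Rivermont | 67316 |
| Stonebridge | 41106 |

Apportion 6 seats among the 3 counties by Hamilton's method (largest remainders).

Total 200346; standard divisor 200346/6 = 33391.
Standard quotas: Ashgrove 2.7530, Rivermont 2.0160, Stonebridge 1.2311.
Lower quotas: Ashgrove 2, Rivermont 2, Stonebridge 1 (sum 5, leaving 1 seat).
Remainders in descending order: Ashgrove 0.7530, Stonebridge 0.2311, Rivermont 0.0160.
The surplus seat goes to Ashgrove.

Ashgrove 3; Rivermont 2; Stonebridge 1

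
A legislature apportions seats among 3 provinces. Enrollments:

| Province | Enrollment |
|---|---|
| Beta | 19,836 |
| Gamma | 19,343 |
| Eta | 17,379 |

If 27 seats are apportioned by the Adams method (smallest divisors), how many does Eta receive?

Standard divisor 56558/27 ≈ 2094.741; standard quotas: Beta 9.469, Gamma 9.234, Eta 8.296.
Rounding up gives 10, 10, 9 = 29 seats, so the divisor must be adjusted.
With modified divisor 2190: modified quotas Beta 9.058, Gamma 8.832, Eta 7.936.
Rounding up: Beta 10, Gamma 9, Eta 8 (total 27).
Eta receives 8.

8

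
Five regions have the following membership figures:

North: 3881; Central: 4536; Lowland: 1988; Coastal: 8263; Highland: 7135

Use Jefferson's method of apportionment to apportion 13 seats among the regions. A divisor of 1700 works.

With modified divisor 1700: modified quotas North 2.283, Central 2.668, Lowland 1.169, Coastal 4.861, Highland 4.197.
Rounding down: North 2, Central 2, Lowland 1, Coastal 4, Highland 4 (total 13).

North 2; Central 2; Lowland 1; Coastal 4; Highland 4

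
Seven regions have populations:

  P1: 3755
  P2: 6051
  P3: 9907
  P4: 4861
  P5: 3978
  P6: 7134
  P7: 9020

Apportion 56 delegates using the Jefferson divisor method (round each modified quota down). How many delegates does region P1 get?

Standard divisor 44706/56 ≈ 798.321; standard quotas: P1 4.704, P2 7.580, P3 12.410, P4 6.089, P5 4.983, P6 8.936, P7 11.299.
Rounding down gives 4, 7, 12, 6, 4, 8, 11 = 52 seats, so the divisor must be adjusted.
With modified divisor 754.02: modified quotas P1 4.980, P2 8.025, P3 13.139, P4 6.447, P5 5.276, P6 9.461, P7 11.963.
Rounding down: P1 4, P2 8, P3 13, P4 6, P5 5, P6 9, P7 11 (total 56).
P1 receives 4.

4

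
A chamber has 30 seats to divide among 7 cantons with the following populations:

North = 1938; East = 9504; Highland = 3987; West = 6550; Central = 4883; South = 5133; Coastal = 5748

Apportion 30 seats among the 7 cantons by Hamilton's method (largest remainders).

The standard divisor is 37743/30 ≈ 1258.1.
Standard quotas: North 1.5404, East 7.5542, Highland 3.1691, West 5.2063, Central 3.8812, South 4.0800, Coastal 4.5688.
Lower quotas: North 1, East 7, Highland 3, West 5, Central 3, South 4, Coastal 4 (sum 27, leaving 3 seats).
Remainders in descending order: Central 0.8812, Coastal 0.5688, East 0.5542, North 0.5404, West 0.2063, Highland 0.1691, South 0.0800.
Largest remainders: Central, Coastal, East receive the extra seats.

North 1; East 8; Highland 3; West 5; Central 4; South 4; Coastal 5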